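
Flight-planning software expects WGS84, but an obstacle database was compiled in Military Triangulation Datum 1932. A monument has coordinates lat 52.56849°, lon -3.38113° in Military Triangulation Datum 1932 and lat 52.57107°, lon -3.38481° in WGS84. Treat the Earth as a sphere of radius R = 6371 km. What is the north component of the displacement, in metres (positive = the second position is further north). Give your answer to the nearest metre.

ΔN = 287 m

Δφ = 52.57107° − 52.56849° = +0.00258°; Δλ = -3.38481° − -3.38113° = -0.00368°.
1° along a meridian = πR/180 = 111195 m.
ΔN = Δφ × 111195 = 286.9 m; ΔE = Δλ × 111195 × cos(52.56849°) = -0.00368 × 111195 × 0.607813 = -248.7 m.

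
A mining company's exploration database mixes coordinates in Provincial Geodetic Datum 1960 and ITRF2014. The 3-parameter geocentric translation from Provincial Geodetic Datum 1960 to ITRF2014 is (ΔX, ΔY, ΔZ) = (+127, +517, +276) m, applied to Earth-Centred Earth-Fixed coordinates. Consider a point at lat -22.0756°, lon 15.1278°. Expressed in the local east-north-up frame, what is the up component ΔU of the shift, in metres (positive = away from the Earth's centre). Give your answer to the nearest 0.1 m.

At φ = -22.0756°, λ = 15.1278°: sin φ = -0.375830, cos φ = 0.926689, sin λ = 0.260973, cos λ = 0.965346.
ΔU = cos φ cos λ·ΔX + cos φ sin λ·ΔY + sin φ·ΔZ = (0.926689)(0.965346)(127) + (0.926689)(0.260973)(517) + (-0.375830)(276) = 134.91 m.

ΔU = 134.9 m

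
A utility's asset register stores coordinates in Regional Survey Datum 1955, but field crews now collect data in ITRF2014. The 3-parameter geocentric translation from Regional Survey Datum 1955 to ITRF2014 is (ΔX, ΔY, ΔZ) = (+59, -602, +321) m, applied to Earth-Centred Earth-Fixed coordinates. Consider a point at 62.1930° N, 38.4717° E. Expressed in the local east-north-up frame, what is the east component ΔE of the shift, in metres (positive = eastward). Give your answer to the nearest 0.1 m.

ΔE = -508.0 m

At φ = 62.1930°, λ = 38.4717°: sin φ = 0.884524, cos φ = 0.466495, sin λ = 0.622128, cos λ = 0.782916.
ΔE = −sin λ·ΔX + cos λ·ΔY = −(0.622128)·(59) + (0.782916)·(-602) = -508.02 m.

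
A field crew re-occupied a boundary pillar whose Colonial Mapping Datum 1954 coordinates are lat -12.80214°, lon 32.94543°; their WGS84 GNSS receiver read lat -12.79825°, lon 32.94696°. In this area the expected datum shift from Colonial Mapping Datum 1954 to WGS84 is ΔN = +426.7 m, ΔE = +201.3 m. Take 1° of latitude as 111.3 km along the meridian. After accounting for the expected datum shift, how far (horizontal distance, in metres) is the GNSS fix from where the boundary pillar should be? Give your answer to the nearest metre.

36 m

Observed coordinate differences: Δφ = +0.00389°, Δλ = +0.00153°.
Converting to metres (1° lat = 111300 m, cos φ = 0.975141): observed ΔN = 433.0 m, observed ΔE = 166.1 m.
Subtracting the expected shift leaves a residual of 433.0 − (426.7) = 6.3 m north and 166.1 − (201.3) = -35.2 m east.
Residual distance = √(6.3² + (-35.2)²) = 35.8 m.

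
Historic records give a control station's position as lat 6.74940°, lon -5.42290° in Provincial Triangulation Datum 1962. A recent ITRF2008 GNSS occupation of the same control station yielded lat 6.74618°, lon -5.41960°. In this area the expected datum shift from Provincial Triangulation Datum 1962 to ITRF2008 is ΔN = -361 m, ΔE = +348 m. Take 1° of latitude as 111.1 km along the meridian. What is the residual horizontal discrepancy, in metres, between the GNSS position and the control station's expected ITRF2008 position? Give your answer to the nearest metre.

Observed coordinate differences: Δφ = -0.00322°, Δλ = +0.00330°.
Converting to metres (1° lat = 111100 m, cos φ = 0.993070): observed ΔN = -357.7 m, observed ΔE = 364.1 m.
Subtracting the expected shift leaves a residual of -357.7 − (-361) = 3.3 m north and 364.1 − (348) = 16.1 m east.
Residual distance = √(3.3² + 16.1²) = 16.4 m.

16 m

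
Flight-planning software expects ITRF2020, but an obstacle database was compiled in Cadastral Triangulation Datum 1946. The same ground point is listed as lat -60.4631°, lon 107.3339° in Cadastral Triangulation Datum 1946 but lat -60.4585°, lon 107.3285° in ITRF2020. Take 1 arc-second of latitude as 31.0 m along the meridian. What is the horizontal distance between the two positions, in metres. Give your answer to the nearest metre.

Δφ = -60.4585° − -60.4631° = +0.0046°; Δλ = 107.3285° − 107.3339° = -0.0054°.
1° of latitude = 3600 × 31.00 = 111600 m.
ΔN = Δφ × 111600 = 513.4 m; ΔE = Δλ × 111600 × cos(-60.4631°) = -0.0054 × 111600 × 0.492984 = -297.1 m.
Distance = √(ΔE² + ΔN²) = √((-297.1)² + 513.4²) = 593.1 m.

593 m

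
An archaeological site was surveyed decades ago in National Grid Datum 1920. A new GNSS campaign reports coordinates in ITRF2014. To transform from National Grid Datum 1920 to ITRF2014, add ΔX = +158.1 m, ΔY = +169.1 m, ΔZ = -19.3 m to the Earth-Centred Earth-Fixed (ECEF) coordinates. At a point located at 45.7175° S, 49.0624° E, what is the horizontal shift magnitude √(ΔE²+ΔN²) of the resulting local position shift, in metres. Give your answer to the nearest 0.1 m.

The local east axis at (φ, λ) is (−sin λ, cos λ, 0), so ΔE = −sin(49.0624°)·158.1 + cos(49.0624°)·169.1 = -8.63 m.
The local north axis is (−sin φ cos λ, −sin φ sin λ, cos φ), giving ΔN = 74.163 + 91.451 − 13.475 = 152.14 m.
Horizontal magnitude = √(ΔE² + ΔN²) = √((-8.63)² + 152.14²) = 152.38 m.

152.4 m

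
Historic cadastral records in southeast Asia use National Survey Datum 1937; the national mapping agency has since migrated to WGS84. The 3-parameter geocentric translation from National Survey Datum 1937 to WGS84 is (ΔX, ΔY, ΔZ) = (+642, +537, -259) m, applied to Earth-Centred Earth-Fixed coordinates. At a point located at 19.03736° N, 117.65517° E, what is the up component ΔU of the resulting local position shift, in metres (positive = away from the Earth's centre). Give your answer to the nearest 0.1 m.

ΔU = 83.5 m

At φ = 19.03736°, λ = 117.65517°: sin φ = 0.326185, cos φ = 0.945306, sin λ = 0.885757, cos λ = -0.464149.
ΔU = cos φ cos λ·ΔX + cos φ sin λ·ΔY + sin φ·ΔZ = (0.945306)(-0.464149)(642) + (0.945306)(0.885757)(537) + (0.326185)(-259) = 83.47 m.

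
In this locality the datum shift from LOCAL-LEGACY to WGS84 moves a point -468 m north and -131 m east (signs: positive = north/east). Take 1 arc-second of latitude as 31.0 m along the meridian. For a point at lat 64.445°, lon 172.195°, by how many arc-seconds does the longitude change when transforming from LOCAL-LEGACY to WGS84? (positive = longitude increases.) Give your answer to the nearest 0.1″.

Δλ = -9.8″

At latitude 64.445°, cos φ = 0.431377.
1″ of longitude at this latitude = 31.00 × cos φ = 13.3727 m, so Δλ = -131.0 / 13.3727 = -9.796″.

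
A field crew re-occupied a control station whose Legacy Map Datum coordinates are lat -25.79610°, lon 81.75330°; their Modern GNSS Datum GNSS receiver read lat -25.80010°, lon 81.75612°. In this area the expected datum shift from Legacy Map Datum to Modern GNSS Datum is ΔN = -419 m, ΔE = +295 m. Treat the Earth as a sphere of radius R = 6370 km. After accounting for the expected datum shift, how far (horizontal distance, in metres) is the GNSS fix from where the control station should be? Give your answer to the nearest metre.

Observed coordinate differences: Δφ = -0.00400°, Δλ = +0.00282°.
Converting to metres (1° lat = 111177 m, cos φ = 0.900348): observed ΔN = -444.7 m, observed ΔE = 282.3 m.
Subtracting the expected shift leaves a residual of -444.7 − (-419) = -25.7 m north and 282.3 − (295) = -12.7 m east.
Residual distance = √((-25.7)² + (-12.7)²) = 28.7 m.

29 m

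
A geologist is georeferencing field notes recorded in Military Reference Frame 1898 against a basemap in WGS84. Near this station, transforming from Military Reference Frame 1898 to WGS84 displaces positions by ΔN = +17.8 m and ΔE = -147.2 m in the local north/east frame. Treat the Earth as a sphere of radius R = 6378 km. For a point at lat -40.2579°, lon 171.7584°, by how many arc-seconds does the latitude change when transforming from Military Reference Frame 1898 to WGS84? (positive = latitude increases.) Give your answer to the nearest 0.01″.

On a sphere of radius R, 1 rad of latitude = R, so Δφ = ΔN / R = 17.8 / 6378000 = 2.7908e-06 rad = 0.576″.

Δφ = 0.58″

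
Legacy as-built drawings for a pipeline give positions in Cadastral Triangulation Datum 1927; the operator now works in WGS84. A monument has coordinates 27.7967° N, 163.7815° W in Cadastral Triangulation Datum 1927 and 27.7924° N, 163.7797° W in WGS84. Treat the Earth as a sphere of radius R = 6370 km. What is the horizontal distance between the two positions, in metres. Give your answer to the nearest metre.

510 m

Δφ = 27.7924° − 27.7967° = -0.0043°; Δλ = -163.7797° − -163.7815° = +0.0018°.
1° along a meridian = πR/180 = 111177 m.
ΔN = Δφ × 111177 = -478.1 m; ΔE = Δλ × 111177 × cos(27.7967°) = +0.0018 × 111177 × 0.884608 = 177.0 m.
Distance = √(ΔE² + ΔN²) = √(177.0² + (-478.1)²) = 509.8 m.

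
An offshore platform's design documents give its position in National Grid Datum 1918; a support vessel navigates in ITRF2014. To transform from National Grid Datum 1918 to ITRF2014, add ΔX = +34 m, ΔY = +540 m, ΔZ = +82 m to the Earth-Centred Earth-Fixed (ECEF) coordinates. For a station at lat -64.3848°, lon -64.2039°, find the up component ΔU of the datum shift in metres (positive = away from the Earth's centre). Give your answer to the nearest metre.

At φ = -64.3848°, λ = -64.2039°: sin φ = -0.901718, cos φ = 0.432325, sin λ = -0.900348, cos λ = 0.435170.
ΔU = cos φ cos λ·ΔX + cos φ sin λ·ΔY + sin φ·ΔZ = (0.432325)(0.435170)(34) + (0.432325)(-0.900348)(540) + (-0.901718)(82) = -277.74 m.

ΔU = -278 m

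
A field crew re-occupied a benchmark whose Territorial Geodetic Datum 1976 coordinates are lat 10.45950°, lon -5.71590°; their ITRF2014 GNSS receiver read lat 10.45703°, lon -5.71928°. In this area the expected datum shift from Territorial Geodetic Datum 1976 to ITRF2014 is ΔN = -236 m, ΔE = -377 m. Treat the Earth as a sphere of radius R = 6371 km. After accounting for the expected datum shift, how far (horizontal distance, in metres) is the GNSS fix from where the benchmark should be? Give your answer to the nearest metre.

Observed coordinate differences: Δφ = -0.00247°, Δλ = -0.00338°.
Converting to metres (1° lat = 111195 m, cos φ = 0.983383): observed ΔN = -274.7 m, observed ΔE = -369.6 m.
Subtracting the expected shift leaves a residual of -274.7 − (-236) = -38.7 m north and -369.6 − (-377) = 7.4 m east.
Residual distance = √((-38.7)² + 7.4²) = 39.4 m.

39 m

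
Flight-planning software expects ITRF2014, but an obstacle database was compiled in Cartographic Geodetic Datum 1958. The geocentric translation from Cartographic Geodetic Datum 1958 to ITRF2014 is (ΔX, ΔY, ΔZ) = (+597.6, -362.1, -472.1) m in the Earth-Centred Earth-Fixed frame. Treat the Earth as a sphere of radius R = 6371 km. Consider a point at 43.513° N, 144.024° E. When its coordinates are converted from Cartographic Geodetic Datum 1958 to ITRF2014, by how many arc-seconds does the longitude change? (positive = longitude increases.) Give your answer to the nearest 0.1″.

sin φ = 0.688519, cos φ = 0.725218, sin λ = 0.587446, cos λ = -0.809263.
East component: ΔE = −sin λ·ΔX + cos λ·ΔY = −(0.587446)(597.6) + (-0.809263)(-362.1) = -58.02 m.
1° of latitude spans πR/180 = 111195 m; at latitude φ, 1° of longitude spans that × cos φ = 80640.6 m, so Δλ = -58.02 / 80640.6 × 3600 = -2.590″.

Δλ = -2.6″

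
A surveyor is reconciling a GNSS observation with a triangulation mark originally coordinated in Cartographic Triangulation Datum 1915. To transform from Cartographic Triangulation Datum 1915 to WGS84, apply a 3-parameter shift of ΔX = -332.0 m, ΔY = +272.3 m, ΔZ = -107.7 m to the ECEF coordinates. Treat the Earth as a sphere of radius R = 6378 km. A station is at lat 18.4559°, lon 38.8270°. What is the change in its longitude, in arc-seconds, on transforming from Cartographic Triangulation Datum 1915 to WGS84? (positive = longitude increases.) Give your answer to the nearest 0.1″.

sin φ = 0.316575, cos φ = 0.948568, sin λ = 0.626971, cos λ = 0.779043.
East component: ΔE = −sin λ·ΔX + cos λ·ΔY = −(0.626971)(-332.0) + (0.779043)(272.3) = 420.29 m.
1° of latitude spans πR/180 = 111317 m; at latitude φ, 1° of longitude spans that × cos φ = 105591.8 m, so Δλ = 420.29 / 105591.8 × 3600 = 14.329″.

Δλ = 14.3″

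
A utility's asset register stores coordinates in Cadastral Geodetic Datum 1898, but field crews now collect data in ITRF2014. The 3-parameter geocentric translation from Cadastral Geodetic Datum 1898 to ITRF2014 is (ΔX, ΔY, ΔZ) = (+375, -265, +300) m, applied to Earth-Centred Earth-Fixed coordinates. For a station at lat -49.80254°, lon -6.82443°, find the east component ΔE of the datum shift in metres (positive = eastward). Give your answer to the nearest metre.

The local east axis at (φ, λ) is (−sin λ, cos λ, 0), so ΔE = −sin(-6.82443°)·375 + cos(-6.82443°)·(-265) = -218.56 m.

ΔE = -219 m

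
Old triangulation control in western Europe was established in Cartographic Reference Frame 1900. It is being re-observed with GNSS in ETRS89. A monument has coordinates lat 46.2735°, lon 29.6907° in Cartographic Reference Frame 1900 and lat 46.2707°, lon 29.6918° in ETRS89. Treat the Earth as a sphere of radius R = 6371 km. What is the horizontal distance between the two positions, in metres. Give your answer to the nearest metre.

Δφ = 46.2707° − 46.2735° = -0.0028°; Δλ = 29.6918° − 29.6907° = +0.0011°.
1° along a meridian = πR/180 = 111195 m.
ΔN = Δφ × 111195 = -311.3 m; ΔE = Δλ × 111195 × cos(46.2735°) = +0.0011 × 111195 × 0.691217 = 84.5 m.
Distance = √(ΔE² + ΔN²) = √(84.5² + (-311.3)²) = 322.6 m.

323 m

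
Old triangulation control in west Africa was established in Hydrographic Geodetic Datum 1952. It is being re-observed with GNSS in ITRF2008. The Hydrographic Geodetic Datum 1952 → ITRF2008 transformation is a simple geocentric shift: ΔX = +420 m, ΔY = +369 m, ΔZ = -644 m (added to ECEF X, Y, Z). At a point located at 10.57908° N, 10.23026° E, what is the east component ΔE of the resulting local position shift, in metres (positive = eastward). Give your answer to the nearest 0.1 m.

ΔE = 288.5 m

The local east axis at (φ, λ) is (−sin λ, cos λ, 0), so ΔE = −sin(10.23026°)·420 + cos(10.23026°)·369 = 288.54 m.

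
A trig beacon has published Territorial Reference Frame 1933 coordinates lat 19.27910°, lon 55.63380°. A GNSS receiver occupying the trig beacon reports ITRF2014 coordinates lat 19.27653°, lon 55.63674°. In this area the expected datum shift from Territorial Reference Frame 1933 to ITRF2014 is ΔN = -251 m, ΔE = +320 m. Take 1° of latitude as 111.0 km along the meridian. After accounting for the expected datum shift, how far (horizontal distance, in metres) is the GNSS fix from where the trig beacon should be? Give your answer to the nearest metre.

Observed coordinate differences: Δφ = -0.00257°, Δλ = +0.00294°.
Converting to metres (1° lat = 111000 m, cos φ = 0.943921): observed ΔN = -285.3 m, observed ΔE = 308.0 m.
Subtracting the expected shift leaves a residual of -285.3 − (-251) = -34.3 m north and 308.0 − (320) = -12.0 m east.
Residual distance = √((-34.3)² + (-12.0)²) = 36.3 m.

36 m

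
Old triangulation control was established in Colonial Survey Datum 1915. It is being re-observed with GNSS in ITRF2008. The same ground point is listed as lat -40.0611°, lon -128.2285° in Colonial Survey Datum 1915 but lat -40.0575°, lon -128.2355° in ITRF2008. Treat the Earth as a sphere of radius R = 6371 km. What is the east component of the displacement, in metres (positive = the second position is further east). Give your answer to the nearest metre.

ΔE = -596 m

Δφ = -40.0575° − -40.0611° = +0.0036°; Δλ = -128.2355° − -128.2285° = -0.0070°.
1° along a meridian = πR/180 = 111195 m.
ΔN = Δφ × 111195 = 400.3 m; ΔE = Δλ × 111195 × cos(-40.0611°) = -0.0070 × 111195 × 0.765359 = -595.7 m.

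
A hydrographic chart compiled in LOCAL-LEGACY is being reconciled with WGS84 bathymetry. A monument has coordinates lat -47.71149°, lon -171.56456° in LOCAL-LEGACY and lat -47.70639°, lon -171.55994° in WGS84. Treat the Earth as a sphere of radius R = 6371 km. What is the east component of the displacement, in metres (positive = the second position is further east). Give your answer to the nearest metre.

Δφ = -47.70639° − -47.71149° = +0.00510°; Δλ = -171.55994° − -171.56456° = +0.00462°.
1° along a meridian = πR/180 = 111195 m.
ΔN = Δφ × 111195 = 567.1 m; ΔE = Δλ × 111195 × cos(-47.71149°) = +0.00462 × 111195 × 0.672864 = 345.7 m.

ΔE = 346 m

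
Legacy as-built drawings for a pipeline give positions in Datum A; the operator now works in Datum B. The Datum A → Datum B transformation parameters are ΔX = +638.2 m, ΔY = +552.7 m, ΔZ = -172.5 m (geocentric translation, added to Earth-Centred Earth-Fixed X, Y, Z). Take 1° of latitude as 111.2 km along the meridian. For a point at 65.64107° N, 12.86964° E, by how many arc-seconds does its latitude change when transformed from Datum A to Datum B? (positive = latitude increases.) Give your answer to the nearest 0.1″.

sin φ = 0.910980, cos φ = 0.412452, sin λ = 0.222734, cos λ = 0.974879.
North component: ΔN = −sin φ cos λ·ΔX − sin φ sin λ·ΔY + cos φ·ΔZ = −(0.910980)(0.974879)(638.2) − (0.910980)(0.222734)(552.7) + (0.412452)(-172.5) = -750.08 m.
1° of latitude spans 111200 m, so Δφ = -750.08 / 111200 × 3600 = -24.283″.

Δφ = -24.3″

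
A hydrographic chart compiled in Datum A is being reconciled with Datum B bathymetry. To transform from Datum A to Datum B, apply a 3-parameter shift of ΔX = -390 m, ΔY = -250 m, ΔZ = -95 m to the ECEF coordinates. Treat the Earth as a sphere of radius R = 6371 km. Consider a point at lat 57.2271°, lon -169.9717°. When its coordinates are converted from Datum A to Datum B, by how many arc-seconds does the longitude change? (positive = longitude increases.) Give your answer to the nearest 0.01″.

sin φ = 0.840823, cos φ = 0.541311, sin λ = -0.174135, cos λ = -0.984722.
East component: ΔE = −sin λ·ΔX + cos λ·ΔY = −(-0.174135)(-390) + (-0.984722)(-250) = 178.27 m.
1° of latitude spans πR/180 = 111195 m; at latitude φ, 1° of longitude spans that × cos φ = 60191.0 m, so Δλ = 178.27 / 60191.0 × 3600 = 10.662″.

Δλ = 10.66″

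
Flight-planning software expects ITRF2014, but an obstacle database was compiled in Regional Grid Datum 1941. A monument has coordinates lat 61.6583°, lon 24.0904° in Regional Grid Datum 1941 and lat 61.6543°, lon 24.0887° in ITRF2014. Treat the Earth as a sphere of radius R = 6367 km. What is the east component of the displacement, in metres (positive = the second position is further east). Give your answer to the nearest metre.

ΔE = -90 m

Δφ = 61.6543° − 61.6583° = -0.0040°; Δλ = 24.0887° − 24.0904° = -0.0017°.
1° along a meridian = πR/180 = 111125 m.
ΔN = Δφ × 111125 = -444.5 m; ΔE = Δλ × 111125 × cos(61.6583°) = -0.0017 × 111125 × 0.474729 = -89.7 m.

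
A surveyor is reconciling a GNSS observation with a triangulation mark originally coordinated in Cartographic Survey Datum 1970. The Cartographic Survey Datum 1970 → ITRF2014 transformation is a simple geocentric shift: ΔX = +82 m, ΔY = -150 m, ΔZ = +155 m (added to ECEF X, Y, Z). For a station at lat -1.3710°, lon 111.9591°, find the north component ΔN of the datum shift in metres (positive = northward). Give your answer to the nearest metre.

ΔN = 151 m

At φ = -1.3710°, λ = 111.9591°: sin φ = -0.023926, cos φ = 0.999714, sin λ = 0.927451, cos λ = -0.373945.
ΔN = −sin φ cos λ·ΔX − sin φ sin λ·ΔY + cos φ·ΔZ = −(-0.023926)(-0.373945)(82) − (-0.023926)(0.927451)(-150) + (0.999714)(155) = 150.89 m.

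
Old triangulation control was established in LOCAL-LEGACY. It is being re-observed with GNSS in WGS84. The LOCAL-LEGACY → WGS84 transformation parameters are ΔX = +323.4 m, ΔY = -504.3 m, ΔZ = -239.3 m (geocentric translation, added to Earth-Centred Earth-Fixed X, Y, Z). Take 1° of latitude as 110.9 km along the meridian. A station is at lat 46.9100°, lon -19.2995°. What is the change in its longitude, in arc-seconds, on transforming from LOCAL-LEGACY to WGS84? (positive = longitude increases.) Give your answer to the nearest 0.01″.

Δλ = -17.54″

sin φ = 0.730282, cos φ = 0.683146, sin λ = -0.330506, cos λ = 0.943804.
East component: ΔE = −sin λ·ΔX + cos λ·ΔY = −(-0.330506)(323.4) + (0.943804)(-504.3) = -369.07 m.
1° of latitude spans 110900 m; at latitude φ, 1° of longitude spans that × cos φ = 75760.9 m, so Δλ = -369.07 / 75760.9 × 3600 = -17.538″.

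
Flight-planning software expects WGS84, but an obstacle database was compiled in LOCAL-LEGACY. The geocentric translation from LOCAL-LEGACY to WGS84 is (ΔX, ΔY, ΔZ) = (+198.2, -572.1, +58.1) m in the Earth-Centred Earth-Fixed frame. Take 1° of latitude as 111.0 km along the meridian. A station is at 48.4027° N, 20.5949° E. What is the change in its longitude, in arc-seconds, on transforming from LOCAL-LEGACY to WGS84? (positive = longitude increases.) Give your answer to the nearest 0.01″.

sin φ = 0.747829, cos φ = 0.663891, sin λ = 0.351758, cos λ = 0.936091.
East component: ΔE = −sin λ·ΔX + cos λ·ΔY = −(0.351758)(198.2) + (0.936091)(-572.1) = -605.26 m.
1° of latitude spans 111000 m; at latitude φ, 1° of longitude spans that × cos φ = 73691.9 m, so Δλ = -605.26 / 73691.9 × 3600 = -29.568″.

Δλ = -29.57″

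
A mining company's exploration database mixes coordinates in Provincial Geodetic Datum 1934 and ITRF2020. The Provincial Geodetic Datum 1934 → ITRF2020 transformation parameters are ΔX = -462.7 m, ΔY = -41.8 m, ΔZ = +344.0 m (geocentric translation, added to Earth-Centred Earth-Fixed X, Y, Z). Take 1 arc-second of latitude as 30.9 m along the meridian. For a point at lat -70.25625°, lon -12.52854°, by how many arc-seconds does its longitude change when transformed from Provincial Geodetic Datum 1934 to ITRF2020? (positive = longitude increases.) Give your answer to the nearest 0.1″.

Δλ = -13.5″

sin φ = -0.941213, cos φ = 0.337814, sin λ = -0.216926, cos λ = 0.976188.
East component: ΔE = −sin λ·ΔX + cos λ·ΔY = −(-0.216926)(-462.7) + (0.976188)(-41.8) = -141.18 m.
1° of latitude spans 3600 × 30.90 = 111240 m; at latitude φ, 1° of longitude spans that × cos φ = 37578.4 m, so Δλ = -141.18 / 37578.4 × 3600 = -13.525″.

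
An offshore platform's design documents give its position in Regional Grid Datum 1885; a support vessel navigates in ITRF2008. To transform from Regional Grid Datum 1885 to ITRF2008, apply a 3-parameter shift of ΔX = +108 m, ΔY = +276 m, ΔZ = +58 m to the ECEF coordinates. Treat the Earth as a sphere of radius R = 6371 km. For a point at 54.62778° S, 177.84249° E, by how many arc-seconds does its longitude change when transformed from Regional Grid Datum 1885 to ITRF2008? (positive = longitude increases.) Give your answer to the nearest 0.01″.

Δλ = -15.65″

sin φ = -0.815409, cos φ = 0.578886, sin λ = 0.037647, cos λ = -0.999291.
East component: ΔE = −sin λ·ΔX + cos λ·ΔY = −(0.037647)(108) + (-0.999291)(276) = -279.87 m.
1° of latitude spans πR/180 = 111195 m; at latitude φ, 1° of longitude spans that × cos φ = 64369.2 m, so Δλ = -279.87 / 64369.2 × 3600 = -15.652″.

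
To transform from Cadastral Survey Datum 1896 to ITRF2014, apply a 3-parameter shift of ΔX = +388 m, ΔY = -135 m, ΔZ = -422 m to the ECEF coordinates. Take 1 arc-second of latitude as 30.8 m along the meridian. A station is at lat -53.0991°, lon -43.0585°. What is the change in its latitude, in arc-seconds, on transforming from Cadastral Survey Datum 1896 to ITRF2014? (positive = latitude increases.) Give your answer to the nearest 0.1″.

Δφ = 1.5″

sin φ = -0.799675, cos φ = 0.600433, sin λ = -0.682745, cos λ = 0.730657.
North component: ΔN = −sin φ cos λ·ΔX − sin φ sin λ·ΔY + cos φ·ΔZ = −(-0.799675)(0.730657)(388) − (-0.799675)(-0.682745)(-135) + (0.600433)(-422) = 47.03 m.
1° of latitude spans 3600 × 30.80 = 110880 m, so Δφ = 47.03 / 110880 × 3600 = 1.527″.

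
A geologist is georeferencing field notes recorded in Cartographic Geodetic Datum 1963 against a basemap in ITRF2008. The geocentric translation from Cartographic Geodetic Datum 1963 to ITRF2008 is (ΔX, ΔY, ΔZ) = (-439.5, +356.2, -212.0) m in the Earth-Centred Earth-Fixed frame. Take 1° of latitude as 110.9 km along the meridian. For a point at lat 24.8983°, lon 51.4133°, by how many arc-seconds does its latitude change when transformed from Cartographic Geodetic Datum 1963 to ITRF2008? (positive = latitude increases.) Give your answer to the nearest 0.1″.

sin φ = 0.421009, cos φ = 0.907057, sin λ = 0.781665, cos λ = 0.623698.
North component: ΔN = −sin φ cos λ·ΔX − sin φ sin λ·ΔY + cos φ·ΔZ = −(0.421009)(0.623698)(-439.5) − (0.421009)(0.781665)(356.2) + (0.907057)(-212.0) = -194.11 m.
1° of latitude spans 110900 m, so Δφ = -194.11 / 110900 × 3600 = -6.301″.

Δφ = -6.3″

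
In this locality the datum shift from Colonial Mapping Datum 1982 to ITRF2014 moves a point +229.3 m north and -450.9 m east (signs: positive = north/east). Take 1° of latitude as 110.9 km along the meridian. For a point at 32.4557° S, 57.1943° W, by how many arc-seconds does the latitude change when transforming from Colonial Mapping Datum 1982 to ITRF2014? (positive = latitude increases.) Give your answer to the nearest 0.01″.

Δφ = 7.44″

1° of latitude = 110.9 km, so Δφ = 229.3 / 110900 = 0.0020676° = 7.443″.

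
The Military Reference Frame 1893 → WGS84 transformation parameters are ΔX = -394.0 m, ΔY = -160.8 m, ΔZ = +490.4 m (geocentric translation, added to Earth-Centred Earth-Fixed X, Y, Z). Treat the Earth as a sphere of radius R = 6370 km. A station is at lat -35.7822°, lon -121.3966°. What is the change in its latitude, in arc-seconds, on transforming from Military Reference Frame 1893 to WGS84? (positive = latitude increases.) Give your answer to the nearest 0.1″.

Δφ = 19.4″

sin φ = -0.584706, cos φ = 0.811246, sin λ = -0.853582, cos λ = -0.520959.
North component: ΔN = −sin φ cos λ·ΔX − sin φ sin λ·ΔY + cos φ·ΔZ = −(-0.584706)(-0.520959)(-394.0) − (-0.584706)(-0.853582)(-160.8) + (0.811246)(490.4) = 598.10 m.
1° of latitude spans πR/180 = 111177 m, so Δφ = 598.10 / 111177 × 3600 = 19.367″.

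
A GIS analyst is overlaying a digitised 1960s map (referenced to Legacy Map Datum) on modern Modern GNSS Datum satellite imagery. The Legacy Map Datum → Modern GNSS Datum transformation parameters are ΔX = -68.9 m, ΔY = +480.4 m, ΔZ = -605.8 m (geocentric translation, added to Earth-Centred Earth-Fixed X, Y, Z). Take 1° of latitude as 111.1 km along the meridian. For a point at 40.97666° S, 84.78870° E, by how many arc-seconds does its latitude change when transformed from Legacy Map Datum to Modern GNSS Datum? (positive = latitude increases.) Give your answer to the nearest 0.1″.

sin φ = -0.655752, cos φ = 0.754977, sin λ = 0.995867, cos λ = 0.090829.
North component: ΔN = −sin φ cos λ·ΔX − sin φ sin λ·ΔY + cos φ·ΔZ = −(-0.655752)(0.090829)(-68.9) − (-0.655752)(0.995867)(480.4) + (0.754977)(-605.8) = -147.75 m.
1° of latitude spans 111100 m, so Δφ = -147.75 / 111100 × 3600 = -4.788″.

Δφ = -4.8″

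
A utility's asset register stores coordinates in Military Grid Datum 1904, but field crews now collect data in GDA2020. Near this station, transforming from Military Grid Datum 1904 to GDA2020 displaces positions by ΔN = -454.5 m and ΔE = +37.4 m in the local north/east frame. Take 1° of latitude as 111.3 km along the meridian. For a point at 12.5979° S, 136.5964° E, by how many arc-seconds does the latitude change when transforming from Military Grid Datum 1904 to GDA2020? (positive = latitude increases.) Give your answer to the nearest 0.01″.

Δφ = -14.70″

1° of latitude = 111.3 km, so Δφ = -454.5 / 111300 = -0.0040836° = -14.701″.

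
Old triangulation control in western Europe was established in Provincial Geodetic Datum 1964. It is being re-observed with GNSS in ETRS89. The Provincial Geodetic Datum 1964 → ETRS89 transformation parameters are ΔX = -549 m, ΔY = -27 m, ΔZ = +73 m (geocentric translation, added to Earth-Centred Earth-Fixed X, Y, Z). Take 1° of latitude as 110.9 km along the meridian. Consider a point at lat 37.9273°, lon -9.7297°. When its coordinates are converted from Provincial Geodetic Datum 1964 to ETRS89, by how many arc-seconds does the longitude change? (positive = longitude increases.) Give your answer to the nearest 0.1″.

Δλ = -4.9″

sin φ = 0.614661, cos φ = 0.788791, sin λ = -0.169000, cos λ = 0.985616.
East component: ΔE = −sin λ·ΔX + cos λ·ΔY = −(-0.169000)(-549) + (0.985616)(-27) = -119.39 m.
1° of latitude spans 110900 m; at latitude φ, 1° of longitude spans that × cos φ = 87477.0 m, so Δλ = -119.39 / 87477.0 × 3600 = -4.913″.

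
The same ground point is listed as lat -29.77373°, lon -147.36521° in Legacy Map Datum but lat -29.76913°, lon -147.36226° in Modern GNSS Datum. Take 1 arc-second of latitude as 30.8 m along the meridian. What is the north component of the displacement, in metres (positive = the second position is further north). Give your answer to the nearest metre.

Δφ = -29.76913° − -29.77373° = +0.00460°; Δλ = -147.36226° − -147.36521° = +0.00295°.
1° of latitude = 3600 × 30.80 = 110880 m.
ΔN = Δφ × 110880 = 510.0 m; ΔE = Δλ × 110880 × cos(-29.77373°) = +0.00295 × 110880 × 0.867993 = 283.9 m.

ΔN = 510 m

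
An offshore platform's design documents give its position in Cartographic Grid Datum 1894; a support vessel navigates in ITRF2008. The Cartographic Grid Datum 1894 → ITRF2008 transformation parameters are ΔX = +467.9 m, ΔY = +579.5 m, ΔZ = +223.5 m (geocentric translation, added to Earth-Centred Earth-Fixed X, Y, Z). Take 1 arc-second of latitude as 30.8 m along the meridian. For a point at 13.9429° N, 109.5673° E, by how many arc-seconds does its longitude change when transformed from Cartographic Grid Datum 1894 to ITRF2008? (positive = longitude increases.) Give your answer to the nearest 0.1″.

sin φ = 0.240955, cos φ = 0.970536, sin λ = 0.942249, cos λ = -0.334914.
East component: ΔE = −sin λ·ΔX + cos λ·ΔY = −(0.942249)(467.9) + (-0.334914)(579.5) = -634.96 m.
1° of latitude spans 3600 × 30.80 = 110880 m; at latitude φ, 1° of longitude spans that × cos φ = 107613.1 m, so Δλ = -634.96 / 107613.1 × 3600 = -21.241″.

Δλ = -21.2″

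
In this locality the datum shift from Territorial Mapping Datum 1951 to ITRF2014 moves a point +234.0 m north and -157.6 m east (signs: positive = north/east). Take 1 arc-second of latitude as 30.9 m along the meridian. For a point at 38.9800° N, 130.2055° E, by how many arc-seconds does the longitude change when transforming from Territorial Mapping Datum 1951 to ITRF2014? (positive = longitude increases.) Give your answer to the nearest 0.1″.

At latitude 38.9800°, cos φ = 0.777366.
1″ of longitude at this latitude = 30.90 × cos φ = 24.0206 m, so Δλ = -157.6 / 24.0206 = -6.561″.

Δλ = -6.6″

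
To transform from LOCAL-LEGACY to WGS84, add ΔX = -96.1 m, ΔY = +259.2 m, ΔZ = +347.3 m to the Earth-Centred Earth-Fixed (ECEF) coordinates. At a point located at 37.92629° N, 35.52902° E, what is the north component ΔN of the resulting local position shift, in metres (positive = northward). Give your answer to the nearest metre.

The local north axis is (−sin φ cos λ, −sin φ sin λ, cos φ), giving ΔN = 48.070 − 92.581 + 273.951 = 229.44 m.

ΔN = 229 m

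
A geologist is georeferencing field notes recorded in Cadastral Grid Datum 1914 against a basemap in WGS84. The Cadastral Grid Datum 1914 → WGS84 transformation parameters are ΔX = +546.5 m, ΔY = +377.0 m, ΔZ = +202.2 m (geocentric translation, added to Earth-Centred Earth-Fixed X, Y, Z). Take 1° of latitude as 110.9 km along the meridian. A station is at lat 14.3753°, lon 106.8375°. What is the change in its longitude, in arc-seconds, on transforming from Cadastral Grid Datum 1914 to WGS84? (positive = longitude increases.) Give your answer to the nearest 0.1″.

Δλ = -21.2″

sin φ = 0.248272, cos φ = 0.968690, sin λ = 0.957130, cos λ = -0.289658.
East component: ΔE = −sin λ·ΔX + cos λ·ΔY = −(0.957130)(546.5) + (-0.289658)(377.0) = -632.27 m.
1° of latitude spans 110900 m; at latitude φ, 1° of longitude spans that × cos φ = 107427.8 m, so Δλ = -632.27 / 107427.8 × 3600 = -21.188″.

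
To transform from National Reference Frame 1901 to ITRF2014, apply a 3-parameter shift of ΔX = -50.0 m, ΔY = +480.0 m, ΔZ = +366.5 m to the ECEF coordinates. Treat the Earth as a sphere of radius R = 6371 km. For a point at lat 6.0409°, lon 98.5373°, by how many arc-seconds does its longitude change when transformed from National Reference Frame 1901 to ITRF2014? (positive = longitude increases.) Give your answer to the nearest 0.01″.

Δλ = -0.71″

sin φ = 0.105238, cos φ = 0.994447, sin λ = 0.988919, cos λ = -0.148453.
East component: ΔE = −sin λ·ΔX + cos λ·ΔY = −(0.988919)(-50.0) + (-0.148453)(480.0) = -21.81 m.
1° of latitude spans πR/180 = 111195 m; at latitude φ, 1° of longitude spans that × cos φ = 110577.5 m, so Δλ = -21.81 / 110577.5 × 3600 = -0.710″.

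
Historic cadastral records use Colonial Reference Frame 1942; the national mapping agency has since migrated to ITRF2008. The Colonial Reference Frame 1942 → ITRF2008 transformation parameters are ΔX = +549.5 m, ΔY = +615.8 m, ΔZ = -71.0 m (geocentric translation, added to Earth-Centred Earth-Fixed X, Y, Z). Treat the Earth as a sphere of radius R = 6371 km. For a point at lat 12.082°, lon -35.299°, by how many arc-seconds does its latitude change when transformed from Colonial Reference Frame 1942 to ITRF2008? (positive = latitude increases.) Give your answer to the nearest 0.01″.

Δφ = -2.88″

sin φ = 0.209311, cos φ = 0.977849, sin λ = -0.577843, cos λ = 0.816148.
North component: ΔN = −sin φ cos λ·ΔX − sin φ sin λ·ΔY + cos φ·ΔZ = −(0.209311)(0.816148)(549.5) − (0.209311)(-0.577843)(615.8) + (0.977849)(-71.0) = -88.82 m.
1° of latitude spans πR/180 = 111195 m, so Δφ = -88.82 / 111195 × 3600 = -2.876″.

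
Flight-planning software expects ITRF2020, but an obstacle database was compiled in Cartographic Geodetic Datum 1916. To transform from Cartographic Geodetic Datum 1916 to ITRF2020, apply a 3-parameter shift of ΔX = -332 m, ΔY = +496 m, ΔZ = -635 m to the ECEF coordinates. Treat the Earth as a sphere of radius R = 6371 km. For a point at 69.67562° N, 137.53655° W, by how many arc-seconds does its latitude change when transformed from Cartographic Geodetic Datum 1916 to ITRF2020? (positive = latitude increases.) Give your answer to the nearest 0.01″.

sin φ = 0.937741, cos φ = 0.347335, sin λ = -0.675120, cos λ = -0.737708.
North component: ΔN = −sin φ cos λ·ΔX − sin φ sin λ·ΔY + cos φ·ΔZ = −(0.937741)(-0.737708)(-332) − (0.937741)(-0.675120)(496) + (0.347335)(-635) = -136.22 m.
1° of latitude spans πR/180 = 111195 m, so Δφ = -136.22 / 111195 × 3600 = -4.410″.

Δφ = -4.41″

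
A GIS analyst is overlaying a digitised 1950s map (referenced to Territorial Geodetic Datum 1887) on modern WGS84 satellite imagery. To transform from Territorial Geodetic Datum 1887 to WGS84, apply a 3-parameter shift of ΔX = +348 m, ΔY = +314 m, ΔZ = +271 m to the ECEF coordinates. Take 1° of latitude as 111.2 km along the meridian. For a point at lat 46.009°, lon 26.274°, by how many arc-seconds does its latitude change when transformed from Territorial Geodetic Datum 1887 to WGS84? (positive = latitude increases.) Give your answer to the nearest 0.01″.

Δφ = -4.41″

sin φ = 0.719449, cos φ = 0.694545, sin λ = 0.442664, cos λ = 0.896687.
North component: ΔN = −sin φ cos λ·ΔX − sin φ sin λ·ΔY + cos φ·ΔZ = −(0.719449)(0.896687)(348) − (0.719449)(0.442664)(314) + (0.694545)(271) = -136.28 m.
1° of latitude spans 111200 m, so Δφ = -136.28 / 111200 × 3600 = -4.412″.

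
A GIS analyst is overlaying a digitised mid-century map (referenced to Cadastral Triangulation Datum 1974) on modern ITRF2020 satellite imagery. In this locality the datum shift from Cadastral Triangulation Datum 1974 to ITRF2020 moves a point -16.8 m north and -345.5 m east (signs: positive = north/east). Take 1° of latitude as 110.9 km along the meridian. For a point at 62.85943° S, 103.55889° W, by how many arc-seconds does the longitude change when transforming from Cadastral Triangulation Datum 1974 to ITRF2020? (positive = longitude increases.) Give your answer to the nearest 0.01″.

At latitude -62.85943°, cos φ = 0.456175.
1° of longitude at this latitude = 110.9 × cos φ = 50.59 km, so Δλ = -345.5 / 50589.8 = -0.0068294° = -24.586″.

Δλ = -24.59″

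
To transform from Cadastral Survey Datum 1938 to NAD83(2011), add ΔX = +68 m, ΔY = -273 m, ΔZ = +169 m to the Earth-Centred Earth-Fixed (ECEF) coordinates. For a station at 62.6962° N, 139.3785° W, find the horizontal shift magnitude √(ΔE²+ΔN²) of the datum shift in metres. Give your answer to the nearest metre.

254 m

The local east axis at (φ, λ) is (−sin λ, cos λ, 0), so ΔE = −sin(-139.3785°)·68 + cos(-139.3785°)·(-273) = 251.49 m.
The local north axis is (−sin φ cos λ, −sin φ sin λ, cos φ), giving ΔN = 45.863 − 157.937 + 77.522 = -34.55 m.
Horizontal magnitude = √(ΔE² + ΔN²) = √(251.49² + (-34.55)²) = 253.85 m.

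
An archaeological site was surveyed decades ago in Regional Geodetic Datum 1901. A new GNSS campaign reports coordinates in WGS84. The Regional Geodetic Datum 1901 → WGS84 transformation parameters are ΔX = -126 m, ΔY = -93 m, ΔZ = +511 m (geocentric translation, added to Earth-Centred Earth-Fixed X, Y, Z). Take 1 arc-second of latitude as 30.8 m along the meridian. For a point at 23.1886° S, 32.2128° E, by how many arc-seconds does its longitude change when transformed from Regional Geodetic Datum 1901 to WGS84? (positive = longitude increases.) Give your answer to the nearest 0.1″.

Δλ = -0.4″

sin φ = -0.393759, cos φ = 0.919214, sin λ = 0.533065, cos λ = 0.846074.
East component: ΔE = −sin λ·ΔX + cos λ·ΔY = −(0.533065)(-126) + (0.846074)(-93) = -11.52 m.
1° of latitude spans 3600 × 30.80 = 110880 m; at latitude φ, 1° of longitude spans that × cos φ = 101922.4 m, so Δλ = -11.52 / 101922.4 × 3600 = -0.407″.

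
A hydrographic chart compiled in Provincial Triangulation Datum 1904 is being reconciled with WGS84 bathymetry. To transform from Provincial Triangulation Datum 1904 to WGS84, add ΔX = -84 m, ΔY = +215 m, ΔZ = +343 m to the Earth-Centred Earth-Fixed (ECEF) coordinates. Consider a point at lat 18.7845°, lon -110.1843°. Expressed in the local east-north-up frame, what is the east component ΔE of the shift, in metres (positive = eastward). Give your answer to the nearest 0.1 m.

ΔE = -153.0 m

At φ = 18.7845°, λ = -110.1843°: sin φ = 0.322010, cos φ = 0.946736, sin λ = -0.938588, cos λ = -0.345041.
ΔE = −sin λ·ΔX + cos λ·ΔY = −(-0.938588)·(-84) + (-0.345041)·(215) = -153.03 m.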